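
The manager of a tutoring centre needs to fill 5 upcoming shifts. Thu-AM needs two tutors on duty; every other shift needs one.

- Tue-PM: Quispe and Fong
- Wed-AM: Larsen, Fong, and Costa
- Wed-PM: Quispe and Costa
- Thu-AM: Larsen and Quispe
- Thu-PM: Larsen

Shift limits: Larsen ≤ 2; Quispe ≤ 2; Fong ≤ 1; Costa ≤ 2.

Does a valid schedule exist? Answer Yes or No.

Yes

Thu-AM can only be covered by Larsen and Quispe, so that assignment is forced.
Thu-PM can only be covered by Larsen, so that assignment is forced.
One valid schedule: Tue-PM→Quispe, Wed-AM→Fong, Wed-PM→Costa, Thu-AM→Larsen+Quispe, Thu-PM→Larsen.
Loads: Larsen 2/2, Quispe 2/2, Fong 1/1, Costa 1/2 — all within limits.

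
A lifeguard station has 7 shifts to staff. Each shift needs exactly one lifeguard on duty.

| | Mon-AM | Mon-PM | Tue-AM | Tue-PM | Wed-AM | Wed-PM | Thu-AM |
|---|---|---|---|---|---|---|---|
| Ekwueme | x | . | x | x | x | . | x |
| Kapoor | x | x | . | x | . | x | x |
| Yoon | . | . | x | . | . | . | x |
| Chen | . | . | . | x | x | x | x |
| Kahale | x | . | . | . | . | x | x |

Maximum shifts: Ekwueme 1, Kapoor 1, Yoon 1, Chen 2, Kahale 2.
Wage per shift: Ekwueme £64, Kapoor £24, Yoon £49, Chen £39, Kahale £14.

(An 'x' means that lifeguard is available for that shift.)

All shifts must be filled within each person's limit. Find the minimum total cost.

Mon-PM can only be covered by Kapoor, so that assignment is forced.
Picking the cheapest available lifeguard for each shift independently would cost £178, but that ignores the shift limits.
An optimal schedule: Mon-AM→Kahale, Mon-PM→Kapoor, Tue-AM→Ekwueme, Tue-PM→Chen, Wed-AM→Chen, Wed-PM→Kahale, Thu-AM→Yoon.
Total: 14 + 24 + 64 + 39 + 39 + 14 + 49 = £243.

£243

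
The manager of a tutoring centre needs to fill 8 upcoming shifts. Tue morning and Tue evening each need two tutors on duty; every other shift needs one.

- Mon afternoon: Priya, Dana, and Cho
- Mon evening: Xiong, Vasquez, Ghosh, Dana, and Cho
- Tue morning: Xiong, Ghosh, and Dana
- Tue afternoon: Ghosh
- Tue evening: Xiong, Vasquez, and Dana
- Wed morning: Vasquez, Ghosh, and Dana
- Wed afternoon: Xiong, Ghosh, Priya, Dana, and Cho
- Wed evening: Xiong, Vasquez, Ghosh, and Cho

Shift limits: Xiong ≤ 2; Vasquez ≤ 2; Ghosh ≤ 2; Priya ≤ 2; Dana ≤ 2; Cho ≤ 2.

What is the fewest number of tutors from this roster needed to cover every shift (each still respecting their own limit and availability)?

10 slots to fill and no one can take more than 2, so at least ⌈10/2⌉ = 5 tutors are needed.
Xiong, Vasquez, Ghosh, Priya, and Dana alone can cover everything: Mon afternoon→Priya, Mon evening→Dana, Tue morning→Xiong+Ghosh, Tue afternoon→Ghosh, Tue evening→Xiong+Vasquez, Wed morning→Dana, Wed afternoon→Priya, Wed evening→Vasquez.

5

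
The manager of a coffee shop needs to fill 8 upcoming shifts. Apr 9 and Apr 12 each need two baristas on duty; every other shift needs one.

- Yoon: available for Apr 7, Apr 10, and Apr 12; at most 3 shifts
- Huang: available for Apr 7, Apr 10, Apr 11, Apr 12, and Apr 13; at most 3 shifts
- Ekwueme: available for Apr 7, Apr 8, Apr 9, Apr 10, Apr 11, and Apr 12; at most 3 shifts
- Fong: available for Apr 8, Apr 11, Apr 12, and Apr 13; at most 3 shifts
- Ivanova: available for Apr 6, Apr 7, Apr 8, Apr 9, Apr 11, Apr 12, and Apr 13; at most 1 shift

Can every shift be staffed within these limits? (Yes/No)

Total capacity is 13 and 10 slots are needed, so capacity alone doesn't rule it out.
Shifts {Apr 6, Apr 9} need 3 worker-slots in total, but the baristas available for any of those shifts (Ekwueme and Ivanova) can supply at most 2 among them. So no valid schedule exists.

No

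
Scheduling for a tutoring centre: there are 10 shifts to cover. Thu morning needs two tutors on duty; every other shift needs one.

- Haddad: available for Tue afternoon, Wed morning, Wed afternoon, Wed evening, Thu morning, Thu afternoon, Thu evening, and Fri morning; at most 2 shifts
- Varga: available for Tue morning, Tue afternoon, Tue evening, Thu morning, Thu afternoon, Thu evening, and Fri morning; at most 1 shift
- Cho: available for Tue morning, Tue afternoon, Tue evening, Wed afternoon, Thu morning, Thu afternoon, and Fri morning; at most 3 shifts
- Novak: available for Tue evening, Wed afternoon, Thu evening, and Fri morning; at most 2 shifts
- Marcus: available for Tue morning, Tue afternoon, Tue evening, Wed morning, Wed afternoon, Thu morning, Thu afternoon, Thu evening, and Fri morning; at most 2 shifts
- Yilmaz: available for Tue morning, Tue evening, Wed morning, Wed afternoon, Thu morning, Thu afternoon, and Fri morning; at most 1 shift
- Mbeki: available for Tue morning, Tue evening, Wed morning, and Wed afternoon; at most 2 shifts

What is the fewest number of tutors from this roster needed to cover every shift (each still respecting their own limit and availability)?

11 slots to fill and no one can take more than 3, so at least ⌈11/3⌉ = 4 tutors are needed.
Any 4 tutors together have capacity at most 3+2+2+2 = 9 < 11 slots, so 4 can never suffice.
Haddad, Cho, Novak, Marcus, and Mbeki alone can cover everything: Tue morning→Cho, Tue afternoon→Haddad, Tue evening→Mbeki, Wed morning→Marcus, Wed afternoon→Mbeki, Wed evening→Haddad, Thu morning→Cho+Marcus, Thu afternoon→Cho, Thu evening→Novak, Fri morning→Novak.

5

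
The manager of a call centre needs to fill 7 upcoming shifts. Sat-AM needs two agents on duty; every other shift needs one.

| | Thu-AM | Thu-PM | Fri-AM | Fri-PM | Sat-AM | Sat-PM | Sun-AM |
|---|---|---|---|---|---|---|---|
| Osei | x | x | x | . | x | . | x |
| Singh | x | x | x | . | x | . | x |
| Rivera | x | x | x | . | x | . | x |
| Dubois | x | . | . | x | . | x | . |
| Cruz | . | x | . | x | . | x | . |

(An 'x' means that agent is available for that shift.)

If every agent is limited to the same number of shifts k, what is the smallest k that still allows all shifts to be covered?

2

With 5 agents and 8 worker-slots to fill, someone must work at least ⌈8/5⌉ = 2 shifts, so k ≥ 2.
k = 2 works: Thu-AM→Rivera, Thu-PM→Rivera, Fri-AM→Osei, Fri-PM→Dubois, Sat-AM→Osei+Singh, Sat-PM→Dubois, Sun-AM→Singh.
Loads: Osei 2, Singh 2, Rivera 2, Dubois 2, Cruz 0 — all ≤ 2.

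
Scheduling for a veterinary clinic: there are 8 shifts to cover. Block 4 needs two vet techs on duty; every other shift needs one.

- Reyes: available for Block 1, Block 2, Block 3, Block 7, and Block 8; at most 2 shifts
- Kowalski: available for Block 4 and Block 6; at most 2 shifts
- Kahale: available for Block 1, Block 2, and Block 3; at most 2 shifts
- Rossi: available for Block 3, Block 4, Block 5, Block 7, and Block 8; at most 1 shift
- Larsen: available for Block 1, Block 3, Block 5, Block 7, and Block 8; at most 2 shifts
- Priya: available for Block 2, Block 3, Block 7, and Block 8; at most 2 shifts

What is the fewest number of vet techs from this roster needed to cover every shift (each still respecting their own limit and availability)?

5

9 slots to fill and no one can take more than 2, so at least ⌈9/2⌉ = 5 vet techs are needed.
Reyes, Kowalski, Kahale, Rossi, and Larsen alone can cover everything: Block 1→Kahale, Block 2→Reyes, Block 3→Kahale, Block 4→Kowalski+Rossi, Block 5→Larsen, Block 6→Kowalski, Block 7→Reyes, Block 8→Larsen.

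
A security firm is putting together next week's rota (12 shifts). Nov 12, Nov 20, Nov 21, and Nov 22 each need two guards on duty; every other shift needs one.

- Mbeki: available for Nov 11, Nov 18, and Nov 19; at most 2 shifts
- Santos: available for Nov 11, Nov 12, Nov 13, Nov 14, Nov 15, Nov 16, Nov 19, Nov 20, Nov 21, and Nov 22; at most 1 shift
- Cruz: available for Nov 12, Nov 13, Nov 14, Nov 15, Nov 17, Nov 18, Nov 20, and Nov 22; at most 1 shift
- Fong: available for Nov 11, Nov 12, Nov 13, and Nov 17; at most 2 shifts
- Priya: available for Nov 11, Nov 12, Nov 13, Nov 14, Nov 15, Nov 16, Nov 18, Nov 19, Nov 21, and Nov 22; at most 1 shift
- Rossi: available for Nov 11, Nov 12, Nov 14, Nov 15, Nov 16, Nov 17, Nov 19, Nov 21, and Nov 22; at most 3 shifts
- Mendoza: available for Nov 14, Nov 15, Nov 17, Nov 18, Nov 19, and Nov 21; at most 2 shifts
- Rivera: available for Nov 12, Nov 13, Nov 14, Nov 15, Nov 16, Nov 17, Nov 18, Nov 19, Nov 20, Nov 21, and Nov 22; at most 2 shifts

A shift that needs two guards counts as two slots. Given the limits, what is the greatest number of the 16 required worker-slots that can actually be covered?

14

Total capacity across all guards is 2+1+1+2+1+3+2+2 = 14, and 16 slots are needed, so at most 14 can be filled.
An assignment achieving 14: Nov 11→Mbeki, Nov 12→Rossi+Rivera, Nov 13→Fong, Nov 14→Mendoza, Nov 16→Priya, Nov 17→Fong, Nov 18→Mbeki, Nov 20→Santos+Cruz, Nov 21→Rossi+Mendoza, Nov 22→Rossi+Rivera.
Loads: Mbeki 2/2, Santos 1/1, Cruz 1/1, Fong 2/2, Priya 1/1, Rossi 3/3, Mendoza 2/2, Rivera 2/2.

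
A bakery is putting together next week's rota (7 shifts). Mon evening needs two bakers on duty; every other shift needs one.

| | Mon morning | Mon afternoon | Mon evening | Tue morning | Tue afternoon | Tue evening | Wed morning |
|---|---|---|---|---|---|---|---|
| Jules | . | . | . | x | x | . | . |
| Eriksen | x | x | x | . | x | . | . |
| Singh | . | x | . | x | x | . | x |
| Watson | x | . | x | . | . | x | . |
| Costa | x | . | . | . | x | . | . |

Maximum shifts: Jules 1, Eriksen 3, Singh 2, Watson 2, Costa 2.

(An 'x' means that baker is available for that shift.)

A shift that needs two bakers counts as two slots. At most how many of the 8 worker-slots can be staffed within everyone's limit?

Total capacity across all bakers is 1+3+2+2+2 = 10, and 8 slots are needed, so at most 8 can be filled.
An assignment achieving 8: Mon morning→Eriksen, Mon afternoon→Eriksen, Mon evening→Eriksen+Watson, Tue morning→Jules, Tue afternoon→Singh, Tue evening→Watson, Wed morning→Singh.
Loads: Jules 1/1, Eriksen 3/3, Singh 2/2, Watson 2/2, Costa 0/2.

8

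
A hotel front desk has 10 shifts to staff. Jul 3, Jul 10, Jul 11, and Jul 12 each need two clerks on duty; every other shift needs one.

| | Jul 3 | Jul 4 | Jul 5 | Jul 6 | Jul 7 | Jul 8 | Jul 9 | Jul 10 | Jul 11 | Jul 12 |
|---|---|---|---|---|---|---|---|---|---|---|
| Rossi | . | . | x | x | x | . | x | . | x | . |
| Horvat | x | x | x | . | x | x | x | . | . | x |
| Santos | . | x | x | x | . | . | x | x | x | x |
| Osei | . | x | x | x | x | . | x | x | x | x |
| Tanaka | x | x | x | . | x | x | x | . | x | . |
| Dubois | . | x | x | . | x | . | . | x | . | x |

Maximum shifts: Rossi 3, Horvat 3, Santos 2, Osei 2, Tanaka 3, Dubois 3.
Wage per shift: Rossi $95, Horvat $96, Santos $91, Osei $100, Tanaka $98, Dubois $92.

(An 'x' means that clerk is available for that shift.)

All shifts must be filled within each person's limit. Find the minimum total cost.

$1325

Jul 3 can only be covered by Horvat and Tanaka, so that assignment is forced.
Picking the cheapest available clerk for each shift independently would cost $1298, but that ignores the shift limits.
An optimal schedule: Jul 3→Horvat+Tanaka, Jul 4→Dubois, Jul 5→Tanaka, Jul 6→Santos, Jul 7→Rossi, Jul 8→Horvat, Jul 9→Rossi, Jul 10→Santos+Dubois, Jul 11→Rossi+Tanaka, Jul 12→Dubois+Horvat.
Total: 96 + 98 + 92 + 98 + 91 + 95 + 96 + 95 + 91 + 92 + 95 + 98 + 92 + 96 = $1325.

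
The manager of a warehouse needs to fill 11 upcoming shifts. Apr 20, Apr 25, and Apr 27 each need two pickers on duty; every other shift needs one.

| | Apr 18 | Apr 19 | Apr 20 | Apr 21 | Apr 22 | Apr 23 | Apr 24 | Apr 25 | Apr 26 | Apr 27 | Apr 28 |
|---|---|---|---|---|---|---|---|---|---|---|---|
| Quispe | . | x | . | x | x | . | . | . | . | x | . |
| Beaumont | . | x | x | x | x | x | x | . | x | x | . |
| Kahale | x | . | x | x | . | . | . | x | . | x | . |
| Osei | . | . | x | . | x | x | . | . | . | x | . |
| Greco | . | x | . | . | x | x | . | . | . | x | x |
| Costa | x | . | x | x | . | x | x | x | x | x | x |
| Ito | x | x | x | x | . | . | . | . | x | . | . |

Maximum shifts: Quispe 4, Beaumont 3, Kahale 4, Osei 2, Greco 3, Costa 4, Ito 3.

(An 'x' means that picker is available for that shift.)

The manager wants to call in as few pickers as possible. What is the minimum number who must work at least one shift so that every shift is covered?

14 slots to fill and no one can take more than 4, so at least ⌈14/4⌉ = 4 pickers are needed.
Quispe, Beaumont, Kahale, and Costa alone can cover everything: Apr 18→Kahale, Apr 19→Quispe, Apr 20→Kahale+Costa, Apr 21→Quispe, Apr 22→Quispe, Apr 23→Beaumont, Apr 24→Beaumont, Apr 25→Kahale+Costa, Apr 26→Beaumont, Apr 27→Quispe+Kahale, Apr 28→Costa.

4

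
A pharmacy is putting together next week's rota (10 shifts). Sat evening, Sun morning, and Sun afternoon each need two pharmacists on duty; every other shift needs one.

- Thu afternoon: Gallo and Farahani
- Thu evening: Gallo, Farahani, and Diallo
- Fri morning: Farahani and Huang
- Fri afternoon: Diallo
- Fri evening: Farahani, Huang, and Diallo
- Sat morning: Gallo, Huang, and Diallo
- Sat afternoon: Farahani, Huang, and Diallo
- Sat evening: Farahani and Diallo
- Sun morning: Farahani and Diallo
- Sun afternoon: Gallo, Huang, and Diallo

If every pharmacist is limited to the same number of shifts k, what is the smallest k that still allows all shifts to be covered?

With 4 pharmacists and 13 worker-slots to fill, someone must work at least ⌈13/4⌉ = 4 shifts, so k ≥ 4.
k = 4 works: Thu afternoon→Gallo, Thu evening→Gallo, Fri morning→Farahani, Fri afternoon→Diallo, Fri evening→Farahani, Sat morning→Gallo, Sat afternoon→Huang, Sat evening→Farahani+Diallo, Sun morning→Farahani+Diallo, Sun afternoon→Gallo+Huang.
Loads: Gallo 4, Farahani 4, Huang 2, Diallo 3 — all ≤ 4.

4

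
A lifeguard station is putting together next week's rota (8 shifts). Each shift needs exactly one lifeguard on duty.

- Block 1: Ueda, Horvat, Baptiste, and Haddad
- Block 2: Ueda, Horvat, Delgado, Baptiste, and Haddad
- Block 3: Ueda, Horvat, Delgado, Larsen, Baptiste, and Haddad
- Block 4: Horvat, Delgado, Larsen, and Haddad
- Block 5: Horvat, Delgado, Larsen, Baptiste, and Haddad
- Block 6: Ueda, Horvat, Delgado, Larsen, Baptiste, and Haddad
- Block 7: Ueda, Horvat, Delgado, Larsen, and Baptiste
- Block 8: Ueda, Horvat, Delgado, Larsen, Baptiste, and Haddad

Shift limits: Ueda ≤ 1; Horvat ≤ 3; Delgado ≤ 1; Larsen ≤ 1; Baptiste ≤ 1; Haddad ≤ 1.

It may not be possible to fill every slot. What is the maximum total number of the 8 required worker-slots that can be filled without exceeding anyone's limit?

8

Total capacity across all lifeguards is 1+3+1+1+1+1 = 8, and 8 slots are needed, so at most 8 can be filled.
An assignment achieving 8: Block 1→Ueda, Block 2→Horvat, Block 3→Larsen, Block 4→Horvat, Block 5→Horvat, Block 6→Baptiste, Block 7→Delgado, Block 8→Haddad.
Loads: Ueda 1/1, Horvat 3/3, Delgado 1/1, Larsen 1/1, Baptiste 1/1, Haddad 1/1.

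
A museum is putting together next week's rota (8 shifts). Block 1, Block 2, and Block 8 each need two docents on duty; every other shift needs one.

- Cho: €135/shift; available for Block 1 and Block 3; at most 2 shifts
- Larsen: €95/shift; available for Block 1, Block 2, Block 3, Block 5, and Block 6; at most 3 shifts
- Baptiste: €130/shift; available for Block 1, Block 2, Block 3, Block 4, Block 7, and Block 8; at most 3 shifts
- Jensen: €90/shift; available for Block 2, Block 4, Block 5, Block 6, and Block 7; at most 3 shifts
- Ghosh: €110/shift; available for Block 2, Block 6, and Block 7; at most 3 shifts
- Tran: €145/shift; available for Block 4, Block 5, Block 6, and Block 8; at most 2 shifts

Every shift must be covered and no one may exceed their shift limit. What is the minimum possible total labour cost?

Block 8 can only be covered by Baptiste and Tran, so that assignment is forced.
Picking the cheapest available docent for each shift independently would cost €1140, but that ignores the shift limits.
An optimal schedule: Block 1→Larsen+Baptiste, Block 2→Larsen+Ghosh, Block 3→Larsen, Block 4→Jensen, Block 5→Jensen, Block 6→Ghosh, Block 7→Jensen, Block 8→Baptiste+Tran.
Total: 95 + 130 + 95 + 110 + 95 + 90 + 90 + 110 + 90 + 130 + 145 = €1180.

€1180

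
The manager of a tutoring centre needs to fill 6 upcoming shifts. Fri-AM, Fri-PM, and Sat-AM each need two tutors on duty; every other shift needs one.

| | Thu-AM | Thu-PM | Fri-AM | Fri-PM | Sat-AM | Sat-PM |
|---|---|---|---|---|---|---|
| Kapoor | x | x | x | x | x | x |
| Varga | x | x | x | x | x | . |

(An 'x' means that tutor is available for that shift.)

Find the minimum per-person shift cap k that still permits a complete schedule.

With 2 tutors and 9 worker-slots to fill, someone must work at least ⌈9/2⌉ = 5 shifts, so k ≥ 5.
k = 5 works: Thu-AM→Kapoor, Thu-PM→Varga, Fri-AM→Kapoor+Varga, Fri-PM→Kapoor+Varga, Sat-AM→Kapoor+Varga, Sat-PM→Kapoor.
Loads: Kapoor 5, Varga 4 — all ≤ 5.

5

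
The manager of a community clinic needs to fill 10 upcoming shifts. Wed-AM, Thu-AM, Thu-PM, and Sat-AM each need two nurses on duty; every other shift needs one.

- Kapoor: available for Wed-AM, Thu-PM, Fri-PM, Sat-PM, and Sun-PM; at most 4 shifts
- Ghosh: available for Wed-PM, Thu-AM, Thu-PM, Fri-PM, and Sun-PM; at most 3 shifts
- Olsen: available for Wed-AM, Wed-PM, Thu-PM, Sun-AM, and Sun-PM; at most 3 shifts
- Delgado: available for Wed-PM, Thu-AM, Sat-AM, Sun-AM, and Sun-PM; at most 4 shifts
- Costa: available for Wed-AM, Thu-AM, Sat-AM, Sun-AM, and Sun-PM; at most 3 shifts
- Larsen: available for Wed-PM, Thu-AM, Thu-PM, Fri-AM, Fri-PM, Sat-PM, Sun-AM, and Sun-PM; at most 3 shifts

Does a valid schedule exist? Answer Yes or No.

Fri-AM can only be covered by Larsen, so that assignment is forced.
Sat-AM can only be covered by Delgado and Costa, so that assignment is forced.
One valid schedule: Wed-AM→Kapoor+Olsen, Wed-PM→Ghosh, Thu-AM→Ghosh+Delgado, Thu-PM→Kapoor+Ghosh, Fri-AM→Larsen, Fri-PM→Kapoor, Sat-AM→Delgado+Costa, Sat-PM→Kapoor, Sun-AM→Olsen, Sun-PM→Olsen.
Loads: Kapoor 4/4, Ghosh 3/3, Olsen 3/3, Delgado 2/4, Costa 1/3, Larsen 1/3 — all within limits.

Yes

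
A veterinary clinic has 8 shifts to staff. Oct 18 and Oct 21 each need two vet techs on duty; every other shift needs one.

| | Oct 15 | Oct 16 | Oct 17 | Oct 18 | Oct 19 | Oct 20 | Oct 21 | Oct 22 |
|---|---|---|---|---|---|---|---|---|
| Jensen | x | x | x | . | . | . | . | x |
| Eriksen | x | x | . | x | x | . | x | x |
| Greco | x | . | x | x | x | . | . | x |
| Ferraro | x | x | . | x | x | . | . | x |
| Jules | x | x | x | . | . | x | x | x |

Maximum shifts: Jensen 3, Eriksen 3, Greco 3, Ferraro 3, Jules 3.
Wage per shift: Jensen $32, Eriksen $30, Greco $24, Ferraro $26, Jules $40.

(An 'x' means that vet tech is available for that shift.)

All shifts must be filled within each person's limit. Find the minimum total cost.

Oct 20 can only be covered by Jules, so that assignment is forced.
Oct 21 can only be covered by Eriksen and Jules, so that assignment is forced.
Picking the cheapest available vet tech for each shift independently would cost $282, but that ignores the shift limits.
An optimal schedule: Oct 15→Ferraro, Oct 16→Ferraro, Oct 17→Greco, Oct 18→Greco+Ferraro, Oct 19→Greco, Oct 20→Jules, Oct 21→Eriksen+Jules, Oct 22→Eriksen.
Total: 26 + 26 + 24 + 24 + 26 + 24 + 40 + 30 + 40 + 30 = $290.

$290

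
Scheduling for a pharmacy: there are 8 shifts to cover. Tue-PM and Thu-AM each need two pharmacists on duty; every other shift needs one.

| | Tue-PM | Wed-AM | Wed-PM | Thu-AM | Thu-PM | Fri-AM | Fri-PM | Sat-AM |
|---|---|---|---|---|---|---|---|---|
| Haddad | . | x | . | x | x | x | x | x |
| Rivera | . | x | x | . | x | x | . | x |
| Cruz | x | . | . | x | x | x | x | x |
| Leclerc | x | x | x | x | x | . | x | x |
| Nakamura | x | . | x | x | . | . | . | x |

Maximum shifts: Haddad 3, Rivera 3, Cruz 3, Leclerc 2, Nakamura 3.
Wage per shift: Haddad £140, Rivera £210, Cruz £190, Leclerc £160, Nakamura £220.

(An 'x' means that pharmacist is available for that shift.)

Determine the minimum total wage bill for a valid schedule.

£1730

Picking the cheapest available pharmacist for each shift independently would cost £1510, but that ignores the shift limits.
An optimal schedule: Tue-PM→Leclerc+Cruz, Wed-AM→Haddad, Wed-PM→Leclerc, Thu-AM→Haddad+Cruz, Thu-PM→Rivera, Fri-AM→Haddad, Fri-PM→Cruz, Sat-AM→Rivera.
Total: 160 + 190 + 140 + 160 + 140 + 190 + 210 + 140 + 190 + 210 = £1730.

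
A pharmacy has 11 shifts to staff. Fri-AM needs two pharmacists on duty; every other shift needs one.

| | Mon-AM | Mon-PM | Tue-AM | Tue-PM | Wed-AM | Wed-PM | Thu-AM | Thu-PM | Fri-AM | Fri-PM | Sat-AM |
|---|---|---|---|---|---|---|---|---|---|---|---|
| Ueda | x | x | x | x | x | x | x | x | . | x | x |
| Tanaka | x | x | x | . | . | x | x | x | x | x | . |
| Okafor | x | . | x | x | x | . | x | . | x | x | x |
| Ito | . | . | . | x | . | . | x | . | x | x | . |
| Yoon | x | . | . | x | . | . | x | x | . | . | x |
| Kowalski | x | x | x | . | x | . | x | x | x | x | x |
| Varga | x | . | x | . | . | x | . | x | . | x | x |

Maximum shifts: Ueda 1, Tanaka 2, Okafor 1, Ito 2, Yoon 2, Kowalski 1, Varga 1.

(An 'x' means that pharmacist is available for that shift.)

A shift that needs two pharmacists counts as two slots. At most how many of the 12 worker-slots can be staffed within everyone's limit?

Total capacity across all pharmacists is 1+2+1+2+2+1+1 = 10, and 12 slots are needed, so at most 10 can be filled.
An assignment achieving 10: Mon-AM→Varga, Mon-PM→Ueda, Tue-AM→Kowalski, Tue-PM→Ito, Wed-AM→Okafor, Wed-PM→Tanaka, Thu-PM→Yoon, Fri-AM→Tanaka+Ito, Sat-AM→Yoon.
Loads: Ueda 1/1, Tanaka 2/2, Okafor 1/1, Ito 2/2, Yoon 2/2, Kowalski 1/1, Varga 1/1.

10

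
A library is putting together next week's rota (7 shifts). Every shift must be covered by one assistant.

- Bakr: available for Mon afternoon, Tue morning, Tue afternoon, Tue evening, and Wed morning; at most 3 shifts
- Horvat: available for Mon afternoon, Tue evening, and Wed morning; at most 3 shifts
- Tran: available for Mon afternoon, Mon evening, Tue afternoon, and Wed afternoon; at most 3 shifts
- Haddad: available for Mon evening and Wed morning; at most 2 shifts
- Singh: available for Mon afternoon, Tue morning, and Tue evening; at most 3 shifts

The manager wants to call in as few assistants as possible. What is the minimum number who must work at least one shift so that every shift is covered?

7 slots to fill and no one can take more than 3, so at least ⌈7/3⌉ = 3 assistants are needed.
Bakr, Horvat, and Tran alone can cover everything: Mon afternoon→Horvat, Mon evening→Tran, Tue morning→Bakr, Tue afternoon→Bakr, Tue evening→Bakr, Wed morning→Horvat, Wed afternoon→Tran.

3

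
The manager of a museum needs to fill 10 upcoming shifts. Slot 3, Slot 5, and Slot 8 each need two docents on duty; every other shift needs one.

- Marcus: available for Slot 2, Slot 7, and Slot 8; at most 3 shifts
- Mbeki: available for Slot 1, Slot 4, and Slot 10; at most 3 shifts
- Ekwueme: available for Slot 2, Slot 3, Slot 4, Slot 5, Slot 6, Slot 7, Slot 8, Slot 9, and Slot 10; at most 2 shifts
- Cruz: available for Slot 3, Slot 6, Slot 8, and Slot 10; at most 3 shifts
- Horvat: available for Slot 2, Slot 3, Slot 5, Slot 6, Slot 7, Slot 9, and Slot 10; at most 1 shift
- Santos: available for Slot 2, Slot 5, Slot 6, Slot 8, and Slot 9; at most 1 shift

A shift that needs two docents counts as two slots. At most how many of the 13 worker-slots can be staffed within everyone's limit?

13

Total capacity across all docents is 3+3+2+3+1+1 = 13, and 13 slots are needed, so at most 13 can be filled.
An assignment achieving 13: Slot 1→Mbeki, Slot 2→Marcus, Slot 3→Ekwueme+Cruz, Slot 4→Mbeki, Slot 5→Ekwueme+Horvat, Slot 6→Cruz, Slot 7→Marcus, Slot 8→Marcus+Cruz, Slot 9→Santos, Slot 10→Mbeki.
Loads: Marcus 3/3, Mbeki 3/3, Ekwueme 2/2, Cruz 3/3, Horvat 1/1, Santos 1/1.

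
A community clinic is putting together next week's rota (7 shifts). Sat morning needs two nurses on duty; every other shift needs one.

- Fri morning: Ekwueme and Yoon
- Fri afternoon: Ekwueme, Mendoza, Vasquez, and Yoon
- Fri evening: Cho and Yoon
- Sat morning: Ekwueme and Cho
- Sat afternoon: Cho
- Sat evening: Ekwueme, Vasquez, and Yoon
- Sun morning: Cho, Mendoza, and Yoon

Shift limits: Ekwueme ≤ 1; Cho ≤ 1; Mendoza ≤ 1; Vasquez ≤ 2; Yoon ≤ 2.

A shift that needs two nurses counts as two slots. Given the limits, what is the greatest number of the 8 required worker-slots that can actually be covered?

Total capacity across all nurses is 1+1+1+2+2 = 7, and 8 slots are needed, so at most 7 can be filled.
An assignment achieving 7: Fri morning→Yoon, Fri afternoon→Vasquez, Fri evening→Yoon, Sat morning→Ekwueme, Sat afternoon→Cho, Sat evening→Vasquez, Sun morning→Mendoza.
Loads: Ekwueme 1/1, Cho 1/1, Mendoza 1/1, Vasquez 2/2, Yoon 2/2.

7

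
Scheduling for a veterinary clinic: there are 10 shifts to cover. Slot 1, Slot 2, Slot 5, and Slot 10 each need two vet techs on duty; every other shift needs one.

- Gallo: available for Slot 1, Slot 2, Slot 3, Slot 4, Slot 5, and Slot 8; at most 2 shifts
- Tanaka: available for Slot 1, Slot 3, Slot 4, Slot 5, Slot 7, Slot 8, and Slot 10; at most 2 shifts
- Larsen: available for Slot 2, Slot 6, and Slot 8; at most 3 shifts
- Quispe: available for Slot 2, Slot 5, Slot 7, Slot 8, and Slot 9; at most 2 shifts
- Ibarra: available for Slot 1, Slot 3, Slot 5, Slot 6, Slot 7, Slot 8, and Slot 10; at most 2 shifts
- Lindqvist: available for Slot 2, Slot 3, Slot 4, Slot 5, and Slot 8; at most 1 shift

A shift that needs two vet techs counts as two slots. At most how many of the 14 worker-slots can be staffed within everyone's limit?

12

Total capacity across all vet techs is 2+2+3+2+2+1 = 12, and 14 slots are needed, so at most 12 can be filled.
An assignment achieving 12: Slot 1→Gallo+Tanaka, Slot 2→Larsen+Lindqvist, Slot 3→Ibarra, Slot 4→Gallo, Slot 6→Larsen, Slot 7→Quispe, Slot 8→Larsen, Slot 9→Quispe, Slot 10→Tanaka+Ibarra.
Loads: Gallo 2/2, Tanaka 2/2, Larsen 3/3, Quispe 2/2, Ibarra 2/2, Lindqvist 1/1.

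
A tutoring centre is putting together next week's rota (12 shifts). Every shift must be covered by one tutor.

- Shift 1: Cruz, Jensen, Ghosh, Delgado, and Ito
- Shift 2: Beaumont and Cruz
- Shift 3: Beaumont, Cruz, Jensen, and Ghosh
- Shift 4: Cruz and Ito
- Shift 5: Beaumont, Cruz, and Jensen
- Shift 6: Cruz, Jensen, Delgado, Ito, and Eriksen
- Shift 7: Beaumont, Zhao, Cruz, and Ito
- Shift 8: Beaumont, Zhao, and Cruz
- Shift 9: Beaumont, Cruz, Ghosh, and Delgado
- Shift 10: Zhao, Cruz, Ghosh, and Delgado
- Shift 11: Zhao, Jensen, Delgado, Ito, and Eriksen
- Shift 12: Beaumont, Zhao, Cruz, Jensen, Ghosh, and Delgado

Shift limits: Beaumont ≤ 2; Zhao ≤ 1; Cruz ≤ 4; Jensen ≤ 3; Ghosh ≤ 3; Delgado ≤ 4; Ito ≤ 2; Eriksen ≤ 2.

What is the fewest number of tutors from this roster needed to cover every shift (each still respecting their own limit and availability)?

4

12 slots to fill and no one can take more than 4, so at least ⌈12/4⌉ = 3 tutors are needed.
Any 3 tutors together have capacity at most 4+4+3 = 11 < 12 slots, so 3 can never suffice.
Beaumont, Cruz, Jensen, and Ghosh alone can cover everything: Shift 1→Jensen, Shift 2→Beaumont, Shift 3→Ghosh, Shift 4→Cruz, Shift 5→Jensen, Shift 6→Cruz, Shift 7→Beaumont, Shift 8→Cruz, Shift 9→Ghosh, Shift 10→Cruz, Shift 11→Jensen, Shift 12→Ghosh.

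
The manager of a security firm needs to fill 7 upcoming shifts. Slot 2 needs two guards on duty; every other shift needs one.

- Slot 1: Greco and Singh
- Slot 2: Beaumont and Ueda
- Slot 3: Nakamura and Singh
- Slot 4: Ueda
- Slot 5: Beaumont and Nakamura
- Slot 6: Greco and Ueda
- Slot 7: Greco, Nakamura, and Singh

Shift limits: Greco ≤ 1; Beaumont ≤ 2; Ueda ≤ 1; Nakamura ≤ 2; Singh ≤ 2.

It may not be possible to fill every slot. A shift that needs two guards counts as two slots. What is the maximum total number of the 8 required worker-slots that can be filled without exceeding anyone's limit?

Total capacity across all guards is 1+2+1+2+2 = 8, and 8 slots are needed, so at most 8 can be filled.
Shifts {Slot 2, Slot 4} need 3 slots but only Beaumont and Ueda are available for them, supplying at most 2 — so at least 1 slot must go unfilled.
An assignment achieving 7: Slot 1→Singh, Slot 2→Beaumont, Slot 3→Nakamura, Slot 4→Ueda, Slot 5→Beaumont, Slot 6→Greco, Slot 7→Nakamura.
Loads: Greco 1/1, Beaumont 2/2, Ueda 1/1, Nakamura 2/2, Singh 1/2.

7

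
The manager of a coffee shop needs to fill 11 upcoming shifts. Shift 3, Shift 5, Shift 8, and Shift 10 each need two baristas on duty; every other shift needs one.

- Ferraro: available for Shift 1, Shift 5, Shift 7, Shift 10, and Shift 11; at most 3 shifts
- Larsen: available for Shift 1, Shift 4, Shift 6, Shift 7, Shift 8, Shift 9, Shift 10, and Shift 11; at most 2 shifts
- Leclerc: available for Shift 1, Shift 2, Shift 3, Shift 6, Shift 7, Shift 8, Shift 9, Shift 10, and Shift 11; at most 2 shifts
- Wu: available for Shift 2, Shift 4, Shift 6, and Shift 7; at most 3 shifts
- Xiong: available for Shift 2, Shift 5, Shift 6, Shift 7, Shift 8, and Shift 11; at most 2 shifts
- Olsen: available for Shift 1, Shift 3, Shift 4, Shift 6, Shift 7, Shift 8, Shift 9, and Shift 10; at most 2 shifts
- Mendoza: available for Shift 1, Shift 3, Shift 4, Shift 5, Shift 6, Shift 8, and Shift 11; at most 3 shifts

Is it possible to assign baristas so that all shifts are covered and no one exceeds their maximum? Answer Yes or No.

One valid schedule: Shift 1→Ferraro, Shift 2→Leclerc, Shift 3→Leclerc+Olsen, Shift 4→Larsen, Shift 5→Ferraro+Xiong, Shift 6→Wu, Shift 7→Wu, Shift 8→Xiong+Mendoza, Shift 9→Larsen, Shift 10→Ferraro+Olsen, Shift 11→Mendoza.
Loads: Ferraro 3/3, Larsen 2/2, Leclerc 2/2, Wu 2/3, Xiong 2/2, Olsen 2/2, Mendoza 2/3 — all within limits.

Yes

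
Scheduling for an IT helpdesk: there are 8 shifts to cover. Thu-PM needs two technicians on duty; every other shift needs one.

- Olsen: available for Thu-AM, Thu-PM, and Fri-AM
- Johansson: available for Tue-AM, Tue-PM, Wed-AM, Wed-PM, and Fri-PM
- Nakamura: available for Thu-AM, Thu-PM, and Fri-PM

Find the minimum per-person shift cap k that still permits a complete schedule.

4

With 3 technicians and 9 worker-slots to fill, someone must work at least ⌈9/3⌉ = 3 shifts, so k ≥ 3.
k = 3 fails: Shifts {Tue-AM, Tue-PM, Wed-AM, Wed-PM} need 4 worker-slots in total, but the technicians available for any of those shifts (Johansson) can supply at most 3 among them. So no valid schedule exists.
k = 4 works: Tue-AM→Johansson, Tue-PM→Johansson, Wed-AM→Johansson, Wed-PM→Johansson, Thu-AM→Olsen, Thu-PM→Olsen+Nakamura, Fri-AM→Olsen, Fri-PM→Nakamura.
Loads: Olsen 3, Johansson 4, Nakamura 2 — all ≤ 4.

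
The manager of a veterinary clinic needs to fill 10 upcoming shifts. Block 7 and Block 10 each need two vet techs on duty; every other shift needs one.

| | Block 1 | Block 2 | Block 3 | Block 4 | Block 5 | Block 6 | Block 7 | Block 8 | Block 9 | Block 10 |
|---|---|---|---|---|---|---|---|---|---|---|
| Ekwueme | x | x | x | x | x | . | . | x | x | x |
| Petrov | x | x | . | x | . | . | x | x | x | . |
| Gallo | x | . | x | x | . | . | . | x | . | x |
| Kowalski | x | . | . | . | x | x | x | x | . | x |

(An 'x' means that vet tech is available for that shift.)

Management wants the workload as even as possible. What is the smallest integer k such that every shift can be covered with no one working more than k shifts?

With 4 vet techs and 12 worker-slots to fill, someone must work at least ⌈12/4⌉ = 3 shifts, so k ≥ 3.
k = 3 works: Block 1→Gallo, Block 2→Ekwueme, Block 3→Ekwueme, Block 4→Petrov, Block 5→Ekwueme, Block 6→Kowalski, Block 7→Petrov+Kowalski, Block 8→Gallo, Block 9→Petrov, Block 10→Gallo+Kowalski.
Loads: Ekwueme 3, Petrov 3, Gallo 3, Kowalski 3 — all ≤ 3.

3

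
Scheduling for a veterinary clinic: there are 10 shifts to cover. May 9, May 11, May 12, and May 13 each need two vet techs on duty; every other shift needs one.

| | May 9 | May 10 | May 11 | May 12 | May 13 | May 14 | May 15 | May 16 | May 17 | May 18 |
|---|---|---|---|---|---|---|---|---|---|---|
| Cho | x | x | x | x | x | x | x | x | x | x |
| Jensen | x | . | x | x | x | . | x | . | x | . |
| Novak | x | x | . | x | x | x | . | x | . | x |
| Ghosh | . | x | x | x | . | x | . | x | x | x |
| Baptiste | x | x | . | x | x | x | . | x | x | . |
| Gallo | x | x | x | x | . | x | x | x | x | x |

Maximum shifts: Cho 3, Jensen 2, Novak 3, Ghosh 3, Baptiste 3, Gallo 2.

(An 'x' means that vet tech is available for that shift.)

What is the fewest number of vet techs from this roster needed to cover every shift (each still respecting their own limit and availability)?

5

14 slots to fill and no one can take more than 3, so at least ⌈14/3⌉ = 5 vet techs are needed.
Cho, Jensen, Novak, Ghosh, and Baptiste alone can cover everything: May 9→Jensen+Baptiste, May 10→Novak, May 11→Cho+Jensen, May 12→Ghosh+Baptiste, May 13→Novak+Baptiste, May 14→Novak, May 15→Cho, May 16→Ghosh, May 17→Ghosh, May 18→Cho.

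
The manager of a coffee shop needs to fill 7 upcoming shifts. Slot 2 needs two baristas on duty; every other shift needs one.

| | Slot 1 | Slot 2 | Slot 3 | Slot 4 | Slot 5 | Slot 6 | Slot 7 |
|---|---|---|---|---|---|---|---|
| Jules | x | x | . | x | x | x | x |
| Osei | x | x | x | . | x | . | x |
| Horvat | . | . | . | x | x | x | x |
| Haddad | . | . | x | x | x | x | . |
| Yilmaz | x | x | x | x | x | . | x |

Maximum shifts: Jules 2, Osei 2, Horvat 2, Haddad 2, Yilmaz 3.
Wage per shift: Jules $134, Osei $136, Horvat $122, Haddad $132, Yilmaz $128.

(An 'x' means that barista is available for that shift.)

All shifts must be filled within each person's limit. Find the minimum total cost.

Picking the cheapest available barista for each shift independently would cost $1006, but that ignores the shift limits.
An optimal schedule: Slot 1→Yilmaz, Slot 2→Yilmaz+Jules, Slot 3→Yilmaz, Slot 4→Haddad, Slot 5→Haddad, Slot 6→Horvat, Slot 7→Horvat.
Total: 128 + 128 + 134 + 128 + 132 + 132 + 122 + 122 = $1026.

$1026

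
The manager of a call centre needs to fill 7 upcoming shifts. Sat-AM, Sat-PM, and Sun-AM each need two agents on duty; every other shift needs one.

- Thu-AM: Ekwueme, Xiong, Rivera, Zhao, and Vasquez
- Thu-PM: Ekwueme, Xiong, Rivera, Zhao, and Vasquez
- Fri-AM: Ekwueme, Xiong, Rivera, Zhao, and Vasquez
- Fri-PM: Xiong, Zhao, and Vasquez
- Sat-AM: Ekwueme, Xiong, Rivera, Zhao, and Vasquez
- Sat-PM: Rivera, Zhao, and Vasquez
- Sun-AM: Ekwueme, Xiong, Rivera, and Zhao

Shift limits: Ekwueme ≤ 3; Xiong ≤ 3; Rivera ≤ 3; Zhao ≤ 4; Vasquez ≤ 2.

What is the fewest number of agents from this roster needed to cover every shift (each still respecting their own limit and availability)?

10 slots to fill and no one can take more than 4, so at least ⌈10/4⌉ = 3 agents are needed.
Ekwueme, Rivera, and Zhao alone can cover everything: Thu-AM→Ekwueme, Thu-PM→Ekwueme, Fri-AM→Ekwueme, Fri-PM→Zhao, Sat-AM→Rivera+Zhao, Sat-PM→Rivera+Zhao, Sun-AM→Rivera+Zhao.

3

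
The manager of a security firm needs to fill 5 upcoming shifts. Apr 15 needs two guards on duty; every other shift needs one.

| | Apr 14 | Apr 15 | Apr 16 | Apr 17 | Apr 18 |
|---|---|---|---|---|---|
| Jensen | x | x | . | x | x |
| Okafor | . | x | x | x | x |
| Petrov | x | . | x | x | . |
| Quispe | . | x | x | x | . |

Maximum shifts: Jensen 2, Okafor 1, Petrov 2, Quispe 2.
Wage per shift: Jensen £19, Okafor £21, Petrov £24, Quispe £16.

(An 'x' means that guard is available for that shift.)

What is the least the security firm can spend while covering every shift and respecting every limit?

Picking the cheapest available guard for each shift independently would cost £105, but that ignores the shift limits.
An optimal schedule: Apr 14→Jensen, Apr 15→Quispe+Okafor, Apr 16→Quispe, Apr 17→Petrov, Apr 18→Jensen.
Total: 19 + 16 + 21 + 16 + 24 + 19 = £115.

£115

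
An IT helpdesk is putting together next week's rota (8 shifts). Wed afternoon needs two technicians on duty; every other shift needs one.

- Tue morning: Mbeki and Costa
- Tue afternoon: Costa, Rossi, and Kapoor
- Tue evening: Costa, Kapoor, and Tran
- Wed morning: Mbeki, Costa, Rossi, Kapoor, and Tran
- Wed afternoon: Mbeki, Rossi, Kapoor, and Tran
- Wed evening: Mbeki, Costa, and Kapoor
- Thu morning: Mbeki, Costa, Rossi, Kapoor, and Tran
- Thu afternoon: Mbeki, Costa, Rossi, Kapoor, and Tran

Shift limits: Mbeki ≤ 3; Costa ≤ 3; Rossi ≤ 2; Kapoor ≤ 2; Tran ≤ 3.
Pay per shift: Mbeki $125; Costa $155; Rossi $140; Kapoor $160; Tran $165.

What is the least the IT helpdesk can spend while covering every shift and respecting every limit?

$1280

Picking the cheapest available technician for each shift independently would cost $1185, but that ignores the shift limits.
An optimal schedule: Tue morning→Mbeki, Tue afternoon→Costa, Tue evening→Costa, Wed morning→Mbeki, Wed afternoon→Rossi+Kapoor, Wed evening→Mbeki, Thu morning→Costa, Thu afternoon→Rossi.
Total: 125 + 155 + 155 + 125 + 140 + 160 + 125 + 155 + 140 = $1280.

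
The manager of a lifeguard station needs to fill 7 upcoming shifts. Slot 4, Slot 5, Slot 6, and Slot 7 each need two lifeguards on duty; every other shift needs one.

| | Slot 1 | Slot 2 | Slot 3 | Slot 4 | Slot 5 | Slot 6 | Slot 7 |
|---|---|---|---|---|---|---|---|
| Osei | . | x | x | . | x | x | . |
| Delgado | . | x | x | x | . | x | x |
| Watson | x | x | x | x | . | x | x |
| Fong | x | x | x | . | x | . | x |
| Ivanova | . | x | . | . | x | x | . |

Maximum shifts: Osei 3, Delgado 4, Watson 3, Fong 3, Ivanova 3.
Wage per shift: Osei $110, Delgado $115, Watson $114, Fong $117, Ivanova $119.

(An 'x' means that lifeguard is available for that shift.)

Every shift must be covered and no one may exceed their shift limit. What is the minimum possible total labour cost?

Slot 4 can only be covered by Delgado and Watson, so that assignment is forced.
Picking the cheapest available lifeguard for each shift independently would cost $1243, but that ignores the shift limits.
An optimal schedule: Slot 1→Watson, Slot 2→Delgado, Slot 3→Osei, Slot 4→Watson+Delgado, Slot 5→Osei+Fong, Slot 6→Osei+Delgado, Slot 7→Watson+Delgado.
Total: 114 + 115 + 110 + 114 + 115 + 110 + 117 + 110 + 115 + 114 + 115 = $1249.

$1249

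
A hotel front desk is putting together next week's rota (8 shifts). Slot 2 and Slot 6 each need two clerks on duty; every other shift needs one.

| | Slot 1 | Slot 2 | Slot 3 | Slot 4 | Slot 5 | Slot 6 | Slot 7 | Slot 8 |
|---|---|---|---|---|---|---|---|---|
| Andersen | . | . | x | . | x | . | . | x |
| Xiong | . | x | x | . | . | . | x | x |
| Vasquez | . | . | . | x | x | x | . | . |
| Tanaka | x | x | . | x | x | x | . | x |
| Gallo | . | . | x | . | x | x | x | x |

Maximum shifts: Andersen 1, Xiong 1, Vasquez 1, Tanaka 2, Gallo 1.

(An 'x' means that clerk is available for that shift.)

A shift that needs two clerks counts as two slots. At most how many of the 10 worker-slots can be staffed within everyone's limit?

Total capacity across all clerks is 1+1+1+2+1 = 6, and 10 slots are needed, so at most 6 can be filled.
An assignment achieving 6: Slot 1→Tanaka, Slot 2→Xiong+Tanaka, Slot 3→Andersen, Slot 4→Vasquez, Slot 7→Gallo.
Loads: Andersen 1/1, Xiong 1/1, Vasquez 1/1, Tanaka 2/2, Gallo 1/1.

6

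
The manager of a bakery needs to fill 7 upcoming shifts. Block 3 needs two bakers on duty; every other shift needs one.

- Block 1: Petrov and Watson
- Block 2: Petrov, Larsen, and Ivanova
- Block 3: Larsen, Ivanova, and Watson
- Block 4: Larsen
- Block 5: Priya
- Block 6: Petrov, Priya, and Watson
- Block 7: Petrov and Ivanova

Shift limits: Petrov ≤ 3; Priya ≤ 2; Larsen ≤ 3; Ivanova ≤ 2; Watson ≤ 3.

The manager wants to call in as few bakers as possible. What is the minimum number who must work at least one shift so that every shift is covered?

8 slots to fill and no one can take more than 3, so at least ⌈8/3⌉ = 3 bakers are needed.
No set of 3 bakers can cover every shift (each such set leaves at least one shift with no one available or exceeds a cap).
Petrov, Priya, Larsen, and Ivanova alone can cover everything: Block 1→Petrov, Block 2→Larsen, Block 3→Larsen+Ivanova, Block 4→Larsen, Block 5→Priya, Block 6→Petrov, Block 7→Petrov.

4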